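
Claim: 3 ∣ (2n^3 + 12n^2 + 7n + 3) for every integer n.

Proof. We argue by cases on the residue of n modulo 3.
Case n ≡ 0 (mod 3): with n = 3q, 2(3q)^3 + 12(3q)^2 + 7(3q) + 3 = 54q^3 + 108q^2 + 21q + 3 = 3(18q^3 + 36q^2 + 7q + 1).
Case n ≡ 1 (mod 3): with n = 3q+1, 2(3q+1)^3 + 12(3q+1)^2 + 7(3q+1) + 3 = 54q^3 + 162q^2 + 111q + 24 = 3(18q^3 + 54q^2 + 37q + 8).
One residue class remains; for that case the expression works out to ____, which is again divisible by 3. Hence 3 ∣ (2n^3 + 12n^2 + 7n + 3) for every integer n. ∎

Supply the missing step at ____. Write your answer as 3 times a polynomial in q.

3(18q^3 + 72q^2 + 79q + 27)

Only n ≡ 2 (mod 3) is unaccounted for. Put n = 3q+2:
2(3q+2)^3 + 12(3q+2)^2 + 7(3q+2) + 3 expands to 54q^3 + 216q^2 + 237q + 81,
and factoring out 3 leaves 3(18q^3 + 72q^2 + 79q + 27).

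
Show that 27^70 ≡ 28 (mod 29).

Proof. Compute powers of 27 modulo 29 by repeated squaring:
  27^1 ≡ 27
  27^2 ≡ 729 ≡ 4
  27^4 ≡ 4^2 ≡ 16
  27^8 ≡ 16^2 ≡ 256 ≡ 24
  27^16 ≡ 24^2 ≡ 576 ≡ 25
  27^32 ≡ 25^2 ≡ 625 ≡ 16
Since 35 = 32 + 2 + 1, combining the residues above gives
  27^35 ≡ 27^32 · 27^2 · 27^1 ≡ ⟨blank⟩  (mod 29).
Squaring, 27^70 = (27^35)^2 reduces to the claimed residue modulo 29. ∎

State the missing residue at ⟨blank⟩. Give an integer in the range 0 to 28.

27^32 · 27^2 · 27^1 ≡ 16 · 4 · 27 = 1728.
1728 mod 29 = 17, so 27^35 ≡ 17 (mod 29).

17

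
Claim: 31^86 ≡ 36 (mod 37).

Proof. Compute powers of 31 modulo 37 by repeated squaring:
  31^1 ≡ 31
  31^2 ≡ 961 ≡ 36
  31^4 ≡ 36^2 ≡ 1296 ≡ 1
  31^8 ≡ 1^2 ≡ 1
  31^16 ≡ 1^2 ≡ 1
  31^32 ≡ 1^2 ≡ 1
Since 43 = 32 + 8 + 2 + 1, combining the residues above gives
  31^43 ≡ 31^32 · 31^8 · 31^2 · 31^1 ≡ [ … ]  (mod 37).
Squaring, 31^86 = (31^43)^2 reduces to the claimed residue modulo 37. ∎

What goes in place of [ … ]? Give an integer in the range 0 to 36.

6

Multiply the listed residues: 1 · 1 · 36 · 31 = 1 → 36 → 1116.
Reducing modulo 37: 1116 = 30·37 + 6, so 31^43 ≡ 6.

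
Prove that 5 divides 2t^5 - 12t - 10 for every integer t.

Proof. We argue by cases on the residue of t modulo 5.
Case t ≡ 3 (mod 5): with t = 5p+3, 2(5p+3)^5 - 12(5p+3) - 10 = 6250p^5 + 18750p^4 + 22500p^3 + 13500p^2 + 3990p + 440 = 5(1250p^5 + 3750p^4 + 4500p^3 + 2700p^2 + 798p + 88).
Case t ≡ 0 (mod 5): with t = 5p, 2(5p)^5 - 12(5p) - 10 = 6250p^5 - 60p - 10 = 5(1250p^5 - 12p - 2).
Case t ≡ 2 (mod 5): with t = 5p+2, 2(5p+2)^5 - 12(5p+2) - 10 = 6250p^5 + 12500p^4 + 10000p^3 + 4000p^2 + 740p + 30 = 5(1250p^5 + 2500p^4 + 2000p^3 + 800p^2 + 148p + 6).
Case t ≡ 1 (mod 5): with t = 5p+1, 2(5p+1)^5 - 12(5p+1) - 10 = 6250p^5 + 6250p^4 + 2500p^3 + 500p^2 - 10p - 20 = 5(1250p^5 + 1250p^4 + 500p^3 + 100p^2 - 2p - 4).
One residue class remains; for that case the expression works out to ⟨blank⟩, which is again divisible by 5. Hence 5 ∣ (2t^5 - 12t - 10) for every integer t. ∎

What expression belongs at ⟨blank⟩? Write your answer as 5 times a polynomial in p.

Only t ≡ 4 (mod 5) is unaccounted for. Put t = 5p+4:
2(5p+4)^5 - 12(5p+4) - 10 expands to 6250p^5 + 25000p^4 + 40000p^3 + 32000p^2 + 12740p + 1990,
and factoring out 5 leaves 5(1250p^5 + 5000p^4 + 8000p^3 + 6400p^2 + 2548p + 398).

5(1250p^5 + 5000p^4 + 8000p^3 + 6400p^2 + 2548p + 398)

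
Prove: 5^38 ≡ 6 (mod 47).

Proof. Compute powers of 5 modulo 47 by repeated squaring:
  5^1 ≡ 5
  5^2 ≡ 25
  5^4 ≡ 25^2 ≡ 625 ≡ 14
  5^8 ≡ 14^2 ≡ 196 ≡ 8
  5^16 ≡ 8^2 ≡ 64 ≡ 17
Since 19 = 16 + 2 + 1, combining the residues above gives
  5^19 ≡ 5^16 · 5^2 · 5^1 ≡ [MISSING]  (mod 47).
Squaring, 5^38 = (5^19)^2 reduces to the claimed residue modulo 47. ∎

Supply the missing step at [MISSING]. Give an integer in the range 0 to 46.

Multiply the listed residues: 17 · 25 · 5 = 425 → 2125.
Reducing modulo 47: 2125 = 45·47 + 10, so 5^19 ≡ 10.

10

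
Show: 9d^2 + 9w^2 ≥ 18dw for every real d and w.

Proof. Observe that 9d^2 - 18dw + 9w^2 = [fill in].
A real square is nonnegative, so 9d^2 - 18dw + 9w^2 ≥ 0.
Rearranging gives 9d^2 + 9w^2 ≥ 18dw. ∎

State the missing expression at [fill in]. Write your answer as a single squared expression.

(3d - 3w)^2

The leading and trailing coefficients are 3^2 and 3^2, and 18 = 2·3·3, so the trinomial is (3d - 3w)^2.
Hence 9d^2 - 18dw + 9w^2 ≥ 0.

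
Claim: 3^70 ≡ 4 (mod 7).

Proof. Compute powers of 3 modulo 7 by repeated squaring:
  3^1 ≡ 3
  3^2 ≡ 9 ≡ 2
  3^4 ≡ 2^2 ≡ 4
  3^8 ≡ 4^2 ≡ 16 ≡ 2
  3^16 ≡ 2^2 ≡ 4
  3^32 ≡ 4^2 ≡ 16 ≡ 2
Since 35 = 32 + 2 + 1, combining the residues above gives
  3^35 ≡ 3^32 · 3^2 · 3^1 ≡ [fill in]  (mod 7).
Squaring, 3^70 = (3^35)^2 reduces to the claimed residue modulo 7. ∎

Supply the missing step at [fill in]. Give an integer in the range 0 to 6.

3^32 · 3^2 · 3^1 ≡ 2 · 2 · 3 = 12.
12 mod 7 = 5, so 3^35 ≡ 5 (mod 7).

5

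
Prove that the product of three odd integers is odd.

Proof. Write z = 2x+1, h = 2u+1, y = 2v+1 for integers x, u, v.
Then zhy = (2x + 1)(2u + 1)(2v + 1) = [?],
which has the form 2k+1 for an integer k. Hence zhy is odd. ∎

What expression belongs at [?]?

(2x + 1)(2u + 1)(2v + 1) = 8uvx + 4uv + 4ux + 2u + 4vx + 2v + 2x + 1
= 2(4uvx + 2uv + 2ux + u + 2vx + v + x) + 1.
Since 4uvx + 2uv + 2ux + u + 2vx + v + x is an integer, the product is of the form 2k+1 for an integer k.

2(4uvx + 2uv + 2ux + u + 2vx + v + x) + 1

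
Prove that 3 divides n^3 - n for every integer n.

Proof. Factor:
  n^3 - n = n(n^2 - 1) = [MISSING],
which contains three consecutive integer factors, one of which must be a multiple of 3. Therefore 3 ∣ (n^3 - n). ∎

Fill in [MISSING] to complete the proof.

(n - 1)n(n + 1)

n(n^2 - 1) = n(n - 1)(n + 1) = (n - 1)n(n + 1).
These three factors are consecutive integers, so their product is divisible by 3.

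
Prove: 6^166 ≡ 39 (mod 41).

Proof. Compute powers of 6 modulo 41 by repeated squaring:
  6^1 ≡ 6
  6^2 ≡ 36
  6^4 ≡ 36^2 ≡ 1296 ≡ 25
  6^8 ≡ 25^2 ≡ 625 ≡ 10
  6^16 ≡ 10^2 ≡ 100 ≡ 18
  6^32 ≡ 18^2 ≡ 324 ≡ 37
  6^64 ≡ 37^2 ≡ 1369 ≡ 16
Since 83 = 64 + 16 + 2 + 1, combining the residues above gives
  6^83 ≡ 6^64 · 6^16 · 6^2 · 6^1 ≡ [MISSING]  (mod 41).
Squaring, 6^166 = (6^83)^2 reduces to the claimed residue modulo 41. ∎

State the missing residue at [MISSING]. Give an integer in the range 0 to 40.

11

Multiply the listed residues: 16 · 18 · 36 · 6 = 288 → 10368 → 62208.
Reducing modulo 41: 62208 = 1517·41 + 11, so 6^83 ≡ 11.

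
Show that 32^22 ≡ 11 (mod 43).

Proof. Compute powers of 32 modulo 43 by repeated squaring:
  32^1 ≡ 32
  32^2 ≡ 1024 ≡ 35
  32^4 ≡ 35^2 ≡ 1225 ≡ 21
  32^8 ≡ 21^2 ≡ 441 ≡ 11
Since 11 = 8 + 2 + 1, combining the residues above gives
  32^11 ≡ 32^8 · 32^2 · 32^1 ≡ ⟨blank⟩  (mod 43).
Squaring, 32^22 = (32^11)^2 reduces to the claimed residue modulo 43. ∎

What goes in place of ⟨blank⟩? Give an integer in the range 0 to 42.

22

Multiply the listed residues: 11 · 35 · 32 = 385 → 12320.
Reducing modulo 43: 12320 = 286·43 + 22, so 32^11 ≡ 22.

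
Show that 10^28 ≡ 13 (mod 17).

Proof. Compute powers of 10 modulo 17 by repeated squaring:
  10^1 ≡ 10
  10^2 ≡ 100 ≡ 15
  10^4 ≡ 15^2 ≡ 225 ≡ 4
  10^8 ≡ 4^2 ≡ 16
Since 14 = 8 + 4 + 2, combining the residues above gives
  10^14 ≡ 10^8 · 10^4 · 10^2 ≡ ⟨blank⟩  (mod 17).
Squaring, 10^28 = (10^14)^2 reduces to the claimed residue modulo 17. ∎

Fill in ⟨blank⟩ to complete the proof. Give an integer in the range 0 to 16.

8

Multiply the listed residues: 16 · 4 · 15 = 64 → 960.
Reducing modulo 17: 960 = 56·17 + 8, so 10^14 ≡ 8.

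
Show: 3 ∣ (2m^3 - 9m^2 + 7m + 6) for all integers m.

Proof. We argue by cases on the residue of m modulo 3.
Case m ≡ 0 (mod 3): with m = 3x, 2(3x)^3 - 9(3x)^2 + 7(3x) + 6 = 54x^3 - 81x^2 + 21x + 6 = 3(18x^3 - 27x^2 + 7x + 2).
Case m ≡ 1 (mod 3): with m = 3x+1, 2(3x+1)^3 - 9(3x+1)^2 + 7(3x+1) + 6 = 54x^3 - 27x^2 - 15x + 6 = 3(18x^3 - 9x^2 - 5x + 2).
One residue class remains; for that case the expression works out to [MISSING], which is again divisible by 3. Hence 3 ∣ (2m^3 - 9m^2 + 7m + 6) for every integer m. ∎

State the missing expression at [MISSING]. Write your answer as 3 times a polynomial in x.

3(18x^3 + 9x^2 - 5x)

Only m ≡ 2 (mod 3) is unaccounted for. Put m = 3x+2:
2(3x+2)^3 - 9(3x+2)^2 + 7(3x+2) + 6 expands to 54x^3 + 27x^2 - 15x,
and factoring out 3 leaves 3(18x^3 + 9x^2 - 5x).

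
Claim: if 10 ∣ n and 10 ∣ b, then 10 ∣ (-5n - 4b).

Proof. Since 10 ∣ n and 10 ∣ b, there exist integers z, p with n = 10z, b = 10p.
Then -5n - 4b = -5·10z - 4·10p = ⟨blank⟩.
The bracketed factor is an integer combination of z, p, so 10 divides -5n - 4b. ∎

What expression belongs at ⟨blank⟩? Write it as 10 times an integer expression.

10(-4p - 5z)

Pull the common 10 out of every term: -5·10z - 4·10p = 10(-4p - 5z).
-4p - 5z is an integer, which exhibits the divisibility.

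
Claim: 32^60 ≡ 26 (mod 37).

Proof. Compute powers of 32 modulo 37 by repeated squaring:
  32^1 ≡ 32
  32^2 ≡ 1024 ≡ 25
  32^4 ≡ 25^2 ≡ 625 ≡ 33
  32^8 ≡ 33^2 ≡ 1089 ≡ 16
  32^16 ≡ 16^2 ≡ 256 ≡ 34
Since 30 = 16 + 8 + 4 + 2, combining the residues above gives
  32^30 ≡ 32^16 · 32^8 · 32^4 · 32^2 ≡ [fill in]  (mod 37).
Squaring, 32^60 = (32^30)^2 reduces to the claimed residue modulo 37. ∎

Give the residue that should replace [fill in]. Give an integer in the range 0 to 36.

27

32^16 · 32^8 · 32^4 · 32^2 ≡ 34 · 16 · 33 · 25 = 448800.
448800 mod 37 = 27, so 32^30 ≡ 27 (mod 37).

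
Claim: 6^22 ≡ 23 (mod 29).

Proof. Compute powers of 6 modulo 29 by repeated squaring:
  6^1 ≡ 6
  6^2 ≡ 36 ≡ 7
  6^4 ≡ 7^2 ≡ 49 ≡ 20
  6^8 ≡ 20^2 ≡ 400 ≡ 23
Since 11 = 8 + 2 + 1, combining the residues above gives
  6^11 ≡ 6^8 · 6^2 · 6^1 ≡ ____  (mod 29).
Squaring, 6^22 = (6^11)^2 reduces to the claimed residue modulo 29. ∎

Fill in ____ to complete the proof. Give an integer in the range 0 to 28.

6^8 · 6^2 · 6^1 ≡ 23 · 7 · 6 = 966.
966 mod 29 = 9, so 6^11 ≡ 9 (mod 29).

9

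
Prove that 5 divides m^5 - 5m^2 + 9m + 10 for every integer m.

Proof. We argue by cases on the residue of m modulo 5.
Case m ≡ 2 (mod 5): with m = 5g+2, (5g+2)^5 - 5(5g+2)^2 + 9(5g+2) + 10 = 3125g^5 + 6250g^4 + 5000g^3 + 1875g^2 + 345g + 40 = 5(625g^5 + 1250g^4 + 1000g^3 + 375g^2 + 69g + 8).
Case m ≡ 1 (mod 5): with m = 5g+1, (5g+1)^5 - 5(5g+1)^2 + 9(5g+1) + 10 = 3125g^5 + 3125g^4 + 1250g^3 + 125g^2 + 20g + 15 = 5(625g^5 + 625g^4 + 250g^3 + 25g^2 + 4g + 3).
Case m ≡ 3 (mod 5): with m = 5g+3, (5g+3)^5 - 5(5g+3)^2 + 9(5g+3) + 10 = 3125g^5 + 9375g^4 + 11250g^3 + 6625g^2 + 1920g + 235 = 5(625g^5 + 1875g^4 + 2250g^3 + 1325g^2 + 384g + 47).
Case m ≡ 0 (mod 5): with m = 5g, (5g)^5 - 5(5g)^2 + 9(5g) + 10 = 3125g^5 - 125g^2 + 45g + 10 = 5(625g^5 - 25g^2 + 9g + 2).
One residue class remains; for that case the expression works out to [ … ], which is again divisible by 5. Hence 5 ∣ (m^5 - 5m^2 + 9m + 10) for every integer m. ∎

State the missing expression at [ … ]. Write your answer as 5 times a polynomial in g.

5(625g^5 + 2500g^4 + 4000g^3 + 3175g^2 + 1249g + 198)

Only m ≡ 4 (mod 5) is unaccounted for. Put m = 5g+4:
(5g+4)^5 - 5(5g+4)^2 + 9(5g+4) + 10 expands to 3125g^5 + 12500g^4 + 20000g^3 + 15875g^2 + 6245g + 990,
and factoring out 5 leaves 5(625g^5 + 2500g^4 + 4000g^3 + 3175g^2 + 1249g + 198).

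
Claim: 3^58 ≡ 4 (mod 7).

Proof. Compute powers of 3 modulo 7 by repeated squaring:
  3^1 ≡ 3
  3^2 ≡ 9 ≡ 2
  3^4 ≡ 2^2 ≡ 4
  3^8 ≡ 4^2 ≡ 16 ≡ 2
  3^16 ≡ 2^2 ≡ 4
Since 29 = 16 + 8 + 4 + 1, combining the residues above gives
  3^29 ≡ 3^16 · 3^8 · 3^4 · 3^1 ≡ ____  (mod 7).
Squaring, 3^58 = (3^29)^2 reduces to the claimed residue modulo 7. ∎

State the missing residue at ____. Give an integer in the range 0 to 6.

5

Multiply the listed residues: 4 · 2 · 4 · 3 = 8 → 32 → 96.
Reducing modulo 7: 96 = 13·7 + 5, so 3^29 ≡ 5.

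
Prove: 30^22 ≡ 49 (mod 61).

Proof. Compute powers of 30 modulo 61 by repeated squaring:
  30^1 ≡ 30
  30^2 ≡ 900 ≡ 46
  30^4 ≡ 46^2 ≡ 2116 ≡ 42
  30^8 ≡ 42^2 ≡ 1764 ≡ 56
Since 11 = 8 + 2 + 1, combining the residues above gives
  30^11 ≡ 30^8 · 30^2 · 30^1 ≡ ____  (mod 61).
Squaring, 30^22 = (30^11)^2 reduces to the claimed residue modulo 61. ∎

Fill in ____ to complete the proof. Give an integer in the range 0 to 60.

30^8 · 30^2 · 30^1 ≡ 56 · 46 · 30 = 77280.
77280 mod 61 = 54, so 30^11 ≡ 54 (mod 61).

54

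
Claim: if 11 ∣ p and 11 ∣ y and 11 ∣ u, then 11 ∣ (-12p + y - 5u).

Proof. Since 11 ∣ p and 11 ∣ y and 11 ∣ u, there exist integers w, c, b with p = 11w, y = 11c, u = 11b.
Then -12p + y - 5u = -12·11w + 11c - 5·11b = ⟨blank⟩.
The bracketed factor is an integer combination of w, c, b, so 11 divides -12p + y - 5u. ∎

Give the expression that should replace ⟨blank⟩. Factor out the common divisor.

11(-5b + c - 12w)

Pull the common 11 out of every term: -12·11w + 11c - 5·11b = 11(-5b + c - 12w).
-5b + c - 12w is an integer, which exhibits the divisibility.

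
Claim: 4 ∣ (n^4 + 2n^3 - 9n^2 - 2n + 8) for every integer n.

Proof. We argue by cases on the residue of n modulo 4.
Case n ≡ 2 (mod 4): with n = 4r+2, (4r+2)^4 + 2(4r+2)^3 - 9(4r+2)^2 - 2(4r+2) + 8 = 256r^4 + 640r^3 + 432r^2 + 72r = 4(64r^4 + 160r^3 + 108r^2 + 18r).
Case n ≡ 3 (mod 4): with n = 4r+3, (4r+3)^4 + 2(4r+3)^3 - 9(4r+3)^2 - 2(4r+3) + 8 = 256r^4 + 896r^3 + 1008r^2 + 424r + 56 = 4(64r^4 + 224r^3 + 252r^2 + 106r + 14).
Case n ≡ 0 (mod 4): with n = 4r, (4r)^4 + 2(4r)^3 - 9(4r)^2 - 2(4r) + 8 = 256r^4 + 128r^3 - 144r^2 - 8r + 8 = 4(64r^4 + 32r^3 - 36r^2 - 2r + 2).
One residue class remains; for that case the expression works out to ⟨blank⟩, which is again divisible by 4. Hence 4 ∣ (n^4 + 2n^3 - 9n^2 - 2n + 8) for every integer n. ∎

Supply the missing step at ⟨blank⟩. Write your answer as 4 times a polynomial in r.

4(64r^4 + 96r^3 + 12r^2 - 10r)

Only n ≡ 1 (mod 4) is unaccounted for. Put n = 4r+1:
(4r+1)^4 + 2(4r+1)^3 - 9(4r+1)^2 - 2(4r+1) + 8 expands to 256r^4 + 384r^3 + 48r^2 - 40r,
and factoring out 4 leaves 4(64r^4 + 96r^3 + 12r^2 - 10r).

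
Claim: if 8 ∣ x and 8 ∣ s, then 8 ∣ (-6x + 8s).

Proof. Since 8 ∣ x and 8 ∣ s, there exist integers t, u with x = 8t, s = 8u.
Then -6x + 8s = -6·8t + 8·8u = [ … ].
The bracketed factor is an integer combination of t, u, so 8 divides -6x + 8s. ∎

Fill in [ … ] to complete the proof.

8(-6t + 8u)

Pull the common 8 out of every term: -6·8t + 8·8u = 8(-6t + 8u).
-6t + 8u is an integer, which exhibits the divisibility.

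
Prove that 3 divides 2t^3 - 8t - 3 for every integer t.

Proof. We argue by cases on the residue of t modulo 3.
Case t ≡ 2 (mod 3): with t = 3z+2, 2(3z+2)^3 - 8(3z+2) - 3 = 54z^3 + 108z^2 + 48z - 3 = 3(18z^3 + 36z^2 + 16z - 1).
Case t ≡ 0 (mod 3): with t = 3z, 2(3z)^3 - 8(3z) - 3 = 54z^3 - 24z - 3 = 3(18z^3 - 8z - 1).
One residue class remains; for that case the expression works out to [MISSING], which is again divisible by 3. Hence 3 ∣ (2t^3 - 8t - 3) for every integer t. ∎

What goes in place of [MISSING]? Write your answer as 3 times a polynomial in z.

Only t ≡ 1 (mod 3) is unaccounted for. Put t = 3z+1:
2(3z+1)^3 - 8(3z+1) - 3 expands to 54z^3 + 54z^2 - 6z - 9,
and factoring out 3 leaves 3(18z^3 + 18z^2 - 2z - 3).

3(18z^3 + 18z^2 - 2z - 3)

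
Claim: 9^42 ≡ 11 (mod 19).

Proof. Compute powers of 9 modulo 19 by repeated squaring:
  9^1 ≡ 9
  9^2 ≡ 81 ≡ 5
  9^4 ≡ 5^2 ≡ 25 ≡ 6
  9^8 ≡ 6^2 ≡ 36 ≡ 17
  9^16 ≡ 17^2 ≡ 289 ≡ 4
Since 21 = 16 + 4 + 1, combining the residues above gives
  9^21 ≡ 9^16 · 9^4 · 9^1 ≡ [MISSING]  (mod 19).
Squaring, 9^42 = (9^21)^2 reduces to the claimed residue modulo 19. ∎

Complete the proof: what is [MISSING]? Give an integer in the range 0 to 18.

Multiply the listed residues: 4 · 6 · 9 = 24 → 216.
Reducing modulo 19: 216 = 11·19 + 7, so 9^21 ≡ 7.

7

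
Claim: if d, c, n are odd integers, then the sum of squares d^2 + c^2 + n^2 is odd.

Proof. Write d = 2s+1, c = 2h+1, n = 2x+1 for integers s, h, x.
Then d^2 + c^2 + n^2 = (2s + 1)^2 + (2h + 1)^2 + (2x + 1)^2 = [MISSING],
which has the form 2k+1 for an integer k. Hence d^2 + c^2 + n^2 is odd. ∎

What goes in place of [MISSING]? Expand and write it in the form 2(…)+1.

2(2h^2 + 2h + 2s^2 + 2s + 2x^2 + 2x + 1) + 1

Expanding: (2s + 1)^2 + (2h + 1)^2 + (2x + 1)^2 = 4h^2 + 4h + 4s^2 + 4s + 4x^2 + 4x + 3.
Every term except the constant is even, so this is 2(2h^2 + 2h + 2s^2 + 2s + 2x^2 + 2x + 1) + 1,
and 2h^2 + 2h + 2s^2 + 2s + 2x^2 + 2x + 1 ∈ ℤ gives the required form.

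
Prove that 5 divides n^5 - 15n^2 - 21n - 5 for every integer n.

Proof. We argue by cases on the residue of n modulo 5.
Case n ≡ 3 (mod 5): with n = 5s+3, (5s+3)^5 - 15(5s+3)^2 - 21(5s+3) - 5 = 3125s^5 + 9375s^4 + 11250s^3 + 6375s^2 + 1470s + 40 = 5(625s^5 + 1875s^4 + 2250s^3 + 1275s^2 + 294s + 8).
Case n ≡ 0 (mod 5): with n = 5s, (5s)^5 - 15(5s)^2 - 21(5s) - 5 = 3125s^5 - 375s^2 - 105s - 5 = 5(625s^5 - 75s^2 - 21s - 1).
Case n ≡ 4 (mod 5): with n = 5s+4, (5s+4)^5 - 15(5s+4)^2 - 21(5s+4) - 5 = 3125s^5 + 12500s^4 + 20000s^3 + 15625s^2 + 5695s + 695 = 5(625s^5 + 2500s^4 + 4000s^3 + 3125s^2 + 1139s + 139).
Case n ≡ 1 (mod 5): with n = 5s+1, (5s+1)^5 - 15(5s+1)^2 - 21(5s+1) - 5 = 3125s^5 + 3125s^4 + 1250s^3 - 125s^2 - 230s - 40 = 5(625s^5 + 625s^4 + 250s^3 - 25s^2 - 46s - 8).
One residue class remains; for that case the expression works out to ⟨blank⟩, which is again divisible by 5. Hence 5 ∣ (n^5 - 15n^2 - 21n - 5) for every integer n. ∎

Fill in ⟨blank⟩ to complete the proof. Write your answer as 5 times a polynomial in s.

Only n ≡ 2 (mod 5) is unaccounted for. Put n = 5s+2:
(5s+2)^5 - 15(5s+2)^2 - 21(5s+2) - 5 expands to 3125s^5 + 6250s^4 + 5000s^3 + 1625s^2 - 5s - 75,
and factoring out 5 leaves 5(625s^5 + 1250s^4 + 1000s^3 + 325s^2 - s - 15).

5(625s^5 + 1250s^4 + 1000s^3 + 325s^2 - s - 15)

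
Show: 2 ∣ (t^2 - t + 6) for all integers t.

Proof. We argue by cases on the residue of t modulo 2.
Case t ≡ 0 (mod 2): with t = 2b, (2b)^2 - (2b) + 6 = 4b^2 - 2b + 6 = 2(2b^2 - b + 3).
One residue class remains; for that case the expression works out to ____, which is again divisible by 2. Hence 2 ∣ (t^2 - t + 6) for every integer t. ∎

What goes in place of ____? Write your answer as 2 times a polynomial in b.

2(2b^2 + b + 3)

Only t ≡ 1 (mod 2) is unaccounted for. Put t = 2b+1:
(2b+1)^2 - (2b+1) + 6 expands to 4b^2 + 2b + 6,
and factoring out 2 leaves 2(2b^2 + b + 3).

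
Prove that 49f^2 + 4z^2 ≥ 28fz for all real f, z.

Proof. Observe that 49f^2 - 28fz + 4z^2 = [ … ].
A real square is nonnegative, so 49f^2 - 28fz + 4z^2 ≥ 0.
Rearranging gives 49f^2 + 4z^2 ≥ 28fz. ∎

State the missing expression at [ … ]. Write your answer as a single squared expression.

The leading and trailing coefficients are 7^2 and 2^2, and 28 = 2·7·2, so the trinomial is (7f - 2z)^2.
Hence 49f^2 - 28fz + 4z^2 ≥ 0.

(7f - 2z)^2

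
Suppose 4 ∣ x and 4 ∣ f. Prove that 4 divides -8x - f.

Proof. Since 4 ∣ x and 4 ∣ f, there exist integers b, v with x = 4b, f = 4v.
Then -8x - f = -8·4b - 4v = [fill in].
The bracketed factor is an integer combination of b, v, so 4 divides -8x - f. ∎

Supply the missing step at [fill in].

4(-8b - v)

Pull the common 4 out of every term: -8·4b - 4v = 4(-8b - v).
-8b - v is an integer, which exhibits the divisibility.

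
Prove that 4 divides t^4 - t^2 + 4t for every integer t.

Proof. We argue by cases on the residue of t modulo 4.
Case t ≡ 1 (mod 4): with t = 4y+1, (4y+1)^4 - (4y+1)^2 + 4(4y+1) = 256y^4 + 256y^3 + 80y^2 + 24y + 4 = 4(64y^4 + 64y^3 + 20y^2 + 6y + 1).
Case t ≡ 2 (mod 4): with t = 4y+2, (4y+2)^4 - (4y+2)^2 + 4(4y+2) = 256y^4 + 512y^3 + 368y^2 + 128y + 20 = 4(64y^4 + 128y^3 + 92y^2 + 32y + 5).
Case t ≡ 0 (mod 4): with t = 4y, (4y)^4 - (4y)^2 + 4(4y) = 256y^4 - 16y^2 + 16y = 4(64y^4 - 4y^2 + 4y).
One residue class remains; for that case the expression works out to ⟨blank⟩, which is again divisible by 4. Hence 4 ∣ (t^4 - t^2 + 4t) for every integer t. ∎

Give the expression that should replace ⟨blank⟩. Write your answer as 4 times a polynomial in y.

4(64y^4 + 192y^3 + 212y^2 + 106y + 21)

The residues treated are {1, 2, 0}, so the missing case is t ≡ 3 (mod 4); write t = 4y+3.
Then (4y+3)^4 - (4y+3)^2 + 4(4y+3) = 256y^4 + 768y^3 + 848y^2 + 424y + 84 = 4(64y^4 + 192y^3 + 212y^2 + 106y + 21).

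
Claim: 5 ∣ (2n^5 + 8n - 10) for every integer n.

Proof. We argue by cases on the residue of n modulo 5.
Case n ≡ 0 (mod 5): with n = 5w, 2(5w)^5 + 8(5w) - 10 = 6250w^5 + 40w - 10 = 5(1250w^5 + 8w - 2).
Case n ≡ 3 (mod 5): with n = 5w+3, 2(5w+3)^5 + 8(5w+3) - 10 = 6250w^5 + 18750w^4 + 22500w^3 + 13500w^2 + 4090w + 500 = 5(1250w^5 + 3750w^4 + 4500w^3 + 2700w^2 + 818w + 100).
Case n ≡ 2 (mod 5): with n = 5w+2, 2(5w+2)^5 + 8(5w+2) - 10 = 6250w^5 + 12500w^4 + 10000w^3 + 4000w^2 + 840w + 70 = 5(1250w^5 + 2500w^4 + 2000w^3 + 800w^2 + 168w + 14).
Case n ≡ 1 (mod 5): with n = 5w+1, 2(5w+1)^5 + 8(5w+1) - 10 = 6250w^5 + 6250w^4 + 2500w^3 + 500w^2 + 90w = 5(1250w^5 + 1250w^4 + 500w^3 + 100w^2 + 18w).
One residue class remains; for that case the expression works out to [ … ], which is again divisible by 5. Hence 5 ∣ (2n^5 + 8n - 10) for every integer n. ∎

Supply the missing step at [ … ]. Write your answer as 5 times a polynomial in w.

5(1250w^5 + 5000w^4 + 8000w^3 + 6400w^2 + 2568w + 414)

Only n ≡ 4 (mod 5) is unaccounted for. Put n = 5w+4:
2(5w+4)^5 + 8(5w+4) - 10 expands to 6250w^5 + 25000w^4 + 40000w^3 + 32000w^2 + 12840w + 2070,
and factoring out 5 leaves 5(1250w^5 + 5000w^4 + 8000w^3 + 6400w^2 + 2568w + 414).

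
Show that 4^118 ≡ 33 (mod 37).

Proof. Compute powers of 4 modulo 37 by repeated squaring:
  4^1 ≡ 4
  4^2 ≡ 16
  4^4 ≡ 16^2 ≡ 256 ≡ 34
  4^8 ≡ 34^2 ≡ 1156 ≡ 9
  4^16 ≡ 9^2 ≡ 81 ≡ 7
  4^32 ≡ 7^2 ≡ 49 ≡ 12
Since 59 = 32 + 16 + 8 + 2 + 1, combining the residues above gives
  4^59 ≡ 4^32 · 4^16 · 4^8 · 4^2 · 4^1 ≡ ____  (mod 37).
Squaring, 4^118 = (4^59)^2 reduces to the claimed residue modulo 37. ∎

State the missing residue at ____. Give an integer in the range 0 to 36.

25

4^32 · 4^16 · 4^8 · 4^2 · 4^1 ≡ 12 · 7 · 9 · 16 · 4 = 48384.
48384 mod 37 = 25, so 4^59 ≡ 25 (mod 37).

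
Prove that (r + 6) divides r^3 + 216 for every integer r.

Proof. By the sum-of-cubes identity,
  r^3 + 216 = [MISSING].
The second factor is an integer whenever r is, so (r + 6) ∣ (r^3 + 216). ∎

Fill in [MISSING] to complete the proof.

(r + 6)(r^2 - 6r + 36)

a^3 + b^3 = (a + b)(a^2 - ab + b^2). With a = r, b = 6:
r^3 + 216 = (r + 6)(r^2 - 6r + 36).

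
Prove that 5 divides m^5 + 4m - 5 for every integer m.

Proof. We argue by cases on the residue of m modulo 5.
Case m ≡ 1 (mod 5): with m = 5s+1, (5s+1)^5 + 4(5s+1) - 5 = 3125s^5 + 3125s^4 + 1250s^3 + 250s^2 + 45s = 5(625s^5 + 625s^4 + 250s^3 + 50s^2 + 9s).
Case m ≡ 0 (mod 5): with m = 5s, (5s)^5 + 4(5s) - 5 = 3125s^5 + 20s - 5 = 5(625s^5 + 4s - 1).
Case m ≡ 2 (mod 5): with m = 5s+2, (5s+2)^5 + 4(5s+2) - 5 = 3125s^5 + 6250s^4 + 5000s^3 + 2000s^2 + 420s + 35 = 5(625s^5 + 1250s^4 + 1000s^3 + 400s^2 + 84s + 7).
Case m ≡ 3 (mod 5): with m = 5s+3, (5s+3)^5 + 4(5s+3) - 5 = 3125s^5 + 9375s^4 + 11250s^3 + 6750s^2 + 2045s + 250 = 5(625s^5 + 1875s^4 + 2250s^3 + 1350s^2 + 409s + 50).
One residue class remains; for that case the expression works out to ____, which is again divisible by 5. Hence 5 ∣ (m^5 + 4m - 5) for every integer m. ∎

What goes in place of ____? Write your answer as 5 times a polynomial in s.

5(625s^5 + 2500s^4 + 4000s^3 + 3200s^2 + 1284s + 207)

Only m ≡ 4 (mod 5) is unaccounted for. Put m = 5s+4:
(5s+4)^5 + 4(5s+4) - 5 expands to 3125s^5 + 12500s^4 + 20000s^3 + 16000s^2 + 6420s + 1035,
and factoring out 5 leaves 5(625s^5 + 2500s^4 + 4000s^3 + 3200s^2 + 1284s + 207).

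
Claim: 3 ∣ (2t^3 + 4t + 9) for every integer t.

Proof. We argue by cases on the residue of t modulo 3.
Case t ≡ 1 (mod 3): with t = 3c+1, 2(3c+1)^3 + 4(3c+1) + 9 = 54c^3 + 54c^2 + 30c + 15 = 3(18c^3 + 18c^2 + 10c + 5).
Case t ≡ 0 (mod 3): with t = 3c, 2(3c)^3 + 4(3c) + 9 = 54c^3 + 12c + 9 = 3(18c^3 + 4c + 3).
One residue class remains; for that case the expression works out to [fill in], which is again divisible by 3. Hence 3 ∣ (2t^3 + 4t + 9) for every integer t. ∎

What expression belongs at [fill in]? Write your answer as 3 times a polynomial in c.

3(18c^3 + 36c^2 + 28c + 11)

Only t ≡ 2 (mod 3) is unaccounted for. Put t = 3c+2:
2(3c+2)^3 + 4(3c+2) + 9 expands to 54c^3 + 108c^2 + 84c + 33,
and factoring out 3 leaves 3(18c^3 + 36c^2 + 28c + 11).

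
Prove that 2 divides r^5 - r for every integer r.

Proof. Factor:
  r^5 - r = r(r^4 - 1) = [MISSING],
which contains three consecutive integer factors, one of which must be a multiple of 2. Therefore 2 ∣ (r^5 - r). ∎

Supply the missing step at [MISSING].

r^4 - 1 = (r^2 - 1)(r^2 + 1), and r^2 - 1 = (r-1)(r+1).
So r(r^4 - 1) = (r - 1)r(r + 1)(r^2 + 1).

(r - 1)r(r + 1)(r^2 + 1)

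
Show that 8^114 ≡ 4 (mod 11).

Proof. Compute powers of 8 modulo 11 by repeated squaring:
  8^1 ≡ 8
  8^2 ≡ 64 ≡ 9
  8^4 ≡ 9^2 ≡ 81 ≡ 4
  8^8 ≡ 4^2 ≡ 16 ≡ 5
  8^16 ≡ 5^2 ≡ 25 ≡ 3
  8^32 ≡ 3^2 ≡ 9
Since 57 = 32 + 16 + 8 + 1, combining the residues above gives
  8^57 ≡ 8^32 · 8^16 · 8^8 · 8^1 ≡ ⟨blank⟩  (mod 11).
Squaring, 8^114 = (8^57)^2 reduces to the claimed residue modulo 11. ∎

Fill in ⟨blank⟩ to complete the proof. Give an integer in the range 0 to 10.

2

Multiply the listed residues: 9 · 3 · 5 · 8 = 27 → 135 → 1080.
Reducing modulo 11: 1080 = 98·11 + 2, so 8^57 ≡ 2.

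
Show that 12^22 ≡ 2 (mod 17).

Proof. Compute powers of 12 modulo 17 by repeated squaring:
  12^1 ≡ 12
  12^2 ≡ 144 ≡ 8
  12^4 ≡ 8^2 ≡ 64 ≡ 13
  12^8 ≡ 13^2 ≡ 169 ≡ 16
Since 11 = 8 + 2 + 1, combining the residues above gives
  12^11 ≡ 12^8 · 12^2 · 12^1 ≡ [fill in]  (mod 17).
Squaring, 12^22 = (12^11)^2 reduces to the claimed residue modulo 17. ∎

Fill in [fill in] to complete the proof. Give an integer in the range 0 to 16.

6

Multiply the listed residues: 16 · 8 · 12 = 128 → 1536.
Reducing modulo 17: 1536 = 90·17 + 6, so 12^11 ≡ 6.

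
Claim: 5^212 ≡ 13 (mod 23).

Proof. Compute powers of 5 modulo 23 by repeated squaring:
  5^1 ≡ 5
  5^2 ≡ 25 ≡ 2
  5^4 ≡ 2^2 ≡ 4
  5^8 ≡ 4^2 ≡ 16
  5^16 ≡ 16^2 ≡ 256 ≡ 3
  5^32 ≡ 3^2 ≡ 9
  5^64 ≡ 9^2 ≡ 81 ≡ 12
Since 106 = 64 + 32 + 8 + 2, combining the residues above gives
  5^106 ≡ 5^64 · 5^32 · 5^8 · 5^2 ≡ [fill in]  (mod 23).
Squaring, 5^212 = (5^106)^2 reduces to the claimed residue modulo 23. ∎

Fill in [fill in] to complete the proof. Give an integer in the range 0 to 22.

6

Multiply the listed residues: 12 · 9 · 16 · 2 = 108 → 1728 → 3456.
Reducing modulo 23: 3456 = 150·23 + 6, so 5^106 ≡ 6.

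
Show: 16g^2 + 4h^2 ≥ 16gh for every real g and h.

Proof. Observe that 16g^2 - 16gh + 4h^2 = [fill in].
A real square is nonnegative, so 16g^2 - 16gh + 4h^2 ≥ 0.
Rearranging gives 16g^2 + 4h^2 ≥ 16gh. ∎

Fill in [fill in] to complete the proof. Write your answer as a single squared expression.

(4g - 2h)^2

16g^2 - 16gh + 4h^2 is a perfect-square trinomial: the outer terms are (4g)^2 and (2h)^2, and the cross term is -2·4g·2h.
So 16g^2 - 16gh + 4h^2 = (4g - 2h)^2 ≥ 0.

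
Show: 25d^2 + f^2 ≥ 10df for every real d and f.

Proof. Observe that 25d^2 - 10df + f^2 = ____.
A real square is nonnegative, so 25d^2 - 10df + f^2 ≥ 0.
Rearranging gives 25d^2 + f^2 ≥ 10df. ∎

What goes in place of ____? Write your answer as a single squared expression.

The leading and trailing coefficients are 5^2 and 1^2, and 10 = 2·5·1, so the trinomial is (5d - f)^2.
Hence 25d^2 - 10df + f^2 ≥ 0.

(5d - f)^2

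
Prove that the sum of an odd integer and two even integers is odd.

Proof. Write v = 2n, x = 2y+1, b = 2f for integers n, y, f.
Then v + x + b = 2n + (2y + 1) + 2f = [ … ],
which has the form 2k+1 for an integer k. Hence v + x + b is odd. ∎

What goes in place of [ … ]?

2n + (2y + 1) + 2f = 2f + 2n + 2y + 1
= 2(f + n + y) + 1.
Since f + n + y is an integer, the sum is of the form 2k+1 for an integer k.

2(f + n + y) + 1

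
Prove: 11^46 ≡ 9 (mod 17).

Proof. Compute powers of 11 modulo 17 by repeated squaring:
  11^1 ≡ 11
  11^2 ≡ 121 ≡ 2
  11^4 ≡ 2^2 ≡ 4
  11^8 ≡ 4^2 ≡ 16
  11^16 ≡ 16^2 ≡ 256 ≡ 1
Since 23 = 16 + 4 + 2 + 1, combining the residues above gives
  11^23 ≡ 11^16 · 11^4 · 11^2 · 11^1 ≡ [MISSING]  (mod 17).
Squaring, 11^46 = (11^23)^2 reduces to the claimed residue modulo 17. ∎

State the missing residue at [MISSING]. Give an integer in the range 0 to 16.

3

Multiply the listed residues: 1 · 4 · 2 · 11 = 4 → 8 → 88.
Reducing modulo 17: 88 = 5·17 + 3, so 11^23 ≡ 3.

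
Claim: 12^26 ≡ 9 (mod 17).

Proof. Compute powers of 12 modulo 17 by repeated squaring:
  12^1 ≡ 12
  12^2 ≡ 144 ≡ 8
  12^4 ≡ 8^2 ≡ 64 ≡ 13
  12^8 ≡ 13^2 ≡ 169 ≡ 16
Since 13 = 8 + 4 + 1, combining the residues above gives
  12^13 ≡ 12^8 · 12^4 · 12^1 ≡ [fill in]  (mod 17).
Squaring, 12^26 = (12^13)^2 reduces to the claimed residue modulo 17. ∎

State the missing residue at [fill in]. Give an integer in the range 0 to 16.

Multiply the listed residues: 16 · 13 · 12 = 208 → 2496.
Reducing modulo 17: 2496 = 146·17 + 14, so 12^13 ≡ 14.

14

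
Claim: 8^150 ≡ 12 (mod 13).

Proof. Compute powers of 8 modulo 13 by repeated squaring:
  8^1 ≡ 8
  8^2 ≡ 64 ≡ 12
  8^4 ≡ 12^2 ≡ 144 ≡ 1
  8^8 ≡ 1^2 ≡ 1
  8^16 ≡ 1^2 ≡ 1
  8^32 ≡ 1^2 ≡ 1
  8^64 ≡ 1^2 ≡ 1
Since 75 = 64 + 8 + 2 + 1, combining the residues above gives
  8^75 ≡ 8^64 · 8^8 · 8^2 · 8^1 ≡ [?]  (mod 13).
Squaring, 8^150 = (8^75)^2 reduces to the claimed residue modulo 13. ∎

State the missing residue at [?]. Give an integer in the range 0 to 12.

5

Multiply the listed residues: 1 · 1 · 12 · 8 = 1 → 12 → 96.
Reducing modulo 13: 96 = 7·13 + 5, so 8^75 ≡ 5.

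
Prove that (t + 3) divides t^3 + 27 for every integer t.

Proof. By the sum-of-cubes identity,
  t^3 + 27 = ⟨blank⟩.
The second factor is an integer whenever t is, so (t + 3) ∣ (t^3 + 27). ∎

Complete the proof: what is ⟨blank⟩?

(t + 3)(t^2 - 3t + 9)

Polynomial division of t^3 + 27 by t + 3 leaves remainder 0 and quotient t^2 - 3t + 9.
Hence t^3 + 27 = (t + 3)(t^2 - 3t + 9).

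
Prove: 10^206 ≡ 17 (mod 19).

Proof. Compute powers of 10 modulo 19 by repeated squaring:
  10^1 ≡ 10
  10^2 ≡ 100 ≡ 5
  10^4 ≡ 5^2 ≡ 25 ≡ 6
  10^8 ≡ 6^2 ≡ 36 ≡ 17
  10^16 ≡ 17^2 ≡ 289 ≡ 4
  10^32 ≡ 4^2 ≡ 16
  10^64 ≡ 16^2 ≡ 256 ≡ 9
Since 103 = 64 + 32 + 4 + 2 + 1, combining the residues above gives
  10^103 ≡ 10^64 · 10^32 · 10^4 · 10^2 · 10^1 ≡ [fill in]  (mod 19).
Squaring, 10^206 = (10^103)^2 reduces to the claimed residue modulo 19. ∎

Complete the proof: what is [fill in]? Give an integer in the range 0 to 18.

Multiply the listed residues: 9 · 16 · 6 · 5 · 10 = 144 → 864 → 4320 → 43200.
Reducing modulo 19: 43200 = 2273·19 + 13, so 10^103 ≡ 13.

13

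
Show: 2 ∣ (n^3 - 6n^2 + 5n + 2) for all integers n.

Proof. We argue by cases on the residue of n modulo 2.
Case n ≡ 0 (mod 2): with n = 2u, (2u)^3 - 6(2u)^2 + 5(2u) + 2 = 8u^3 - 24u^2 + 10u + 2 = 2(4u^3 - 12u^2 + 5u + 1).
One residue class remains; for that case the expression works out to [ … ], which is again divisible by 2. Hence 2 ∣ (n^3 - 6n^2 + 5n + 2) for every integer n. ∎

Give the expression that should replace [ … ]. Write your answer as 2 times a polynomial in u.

2(4u^3 - 6u^2 - 4u + 1)

Only n ≡ 1 (mod 2) is unaccounted for. Put n = 2u+1:
(2u+1)^3 - 6(2u+1)^2 + 5(2u+1) + 2 expands to 8u^3 - 12u^2 - 8u + 2,
and factoring out 2 leaves 2(4u^3 - 6u^2 - 4u + 1).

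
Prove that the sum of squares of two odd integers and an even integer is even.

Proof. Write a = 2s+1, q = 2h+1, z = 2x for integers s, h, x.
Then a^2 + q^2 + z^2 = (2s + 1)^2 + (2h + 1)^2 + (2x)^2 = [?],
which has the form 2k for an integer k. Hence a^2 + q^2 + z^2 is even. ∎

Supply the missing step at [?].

2(2h^2 + 2h + 2s^2 + 2s + 2x^2 + 1)

(2s + 1)^2 + (2h + 1)^2 + (2x)^2 = 4h^2 + 4h + 4s^2 + 4s + 4x^2 + 2
= 2(2h^2 + 2h + 2s^2 + 2s + 2x^2 + 1).
Since 2h^2 + 2h + 2s^2 + 2s + 2x^2 + 1 is an integer, the sum of squares is of the form 2k for an integer k.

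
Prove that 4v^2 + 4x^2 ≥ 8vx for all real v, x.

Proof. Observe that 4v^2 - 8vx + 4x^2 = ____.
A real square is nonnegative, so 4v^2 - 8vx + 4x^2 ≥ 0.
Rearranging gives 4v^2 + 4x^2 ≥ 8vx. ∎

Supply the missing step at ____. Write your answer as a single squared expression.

(2v - 2x)^2

4v^2 - 8vx + 4x^2 is a perfect-square trinomial: the outer terms are (2v)^2 and (2x)^2, and the cross term is -2·2v·2x.
So 4v^2 - 8vx + 4x^2 = (2v - 2x)^2 ≥ 0.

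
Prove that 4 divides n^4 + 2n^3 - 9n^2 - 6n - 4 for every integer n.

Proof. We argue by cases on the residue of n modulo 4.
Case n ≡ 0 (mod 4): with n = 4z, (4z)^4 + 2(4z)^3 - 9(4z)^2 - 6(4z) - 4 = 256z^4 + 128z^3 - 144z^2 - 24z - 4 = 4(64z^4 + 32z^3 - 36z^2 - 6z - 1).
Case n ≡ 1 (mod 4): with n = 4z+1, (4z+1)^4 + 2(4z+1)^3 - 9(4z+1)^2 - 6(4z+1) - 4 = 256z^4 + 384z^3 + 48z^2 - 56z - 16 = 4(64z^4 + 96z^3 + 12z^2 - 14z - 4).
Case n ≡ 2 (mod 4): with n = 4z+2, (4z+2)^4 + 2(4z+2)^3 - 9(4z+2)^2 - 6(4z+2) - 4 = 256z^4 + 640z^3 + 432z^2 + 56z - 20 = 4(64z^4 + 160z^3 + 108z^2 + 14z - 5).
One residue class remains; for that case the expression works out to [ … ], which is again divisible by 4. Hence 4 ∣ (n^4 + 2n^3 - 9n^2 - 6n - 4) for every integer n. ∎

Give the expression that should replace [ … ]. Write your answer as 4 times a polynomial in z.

The residues treated are {0, 1, 2}, so the missing case is n ≡ 3 (mod 4); write n = 4z+3.
Then (4z+3)^4 + 2(4z+3)^3 - 9(4z+3)^2 - 6(4z+3) - 4 = 256z^4 + 896z^3 + 1008z^2 + 408z + 32 = 4(64z^4 + 224z^3 + 252z^2 + 102z + 8).

4(64z^4 + 224z^3 + 252z^2 + 102z + 8)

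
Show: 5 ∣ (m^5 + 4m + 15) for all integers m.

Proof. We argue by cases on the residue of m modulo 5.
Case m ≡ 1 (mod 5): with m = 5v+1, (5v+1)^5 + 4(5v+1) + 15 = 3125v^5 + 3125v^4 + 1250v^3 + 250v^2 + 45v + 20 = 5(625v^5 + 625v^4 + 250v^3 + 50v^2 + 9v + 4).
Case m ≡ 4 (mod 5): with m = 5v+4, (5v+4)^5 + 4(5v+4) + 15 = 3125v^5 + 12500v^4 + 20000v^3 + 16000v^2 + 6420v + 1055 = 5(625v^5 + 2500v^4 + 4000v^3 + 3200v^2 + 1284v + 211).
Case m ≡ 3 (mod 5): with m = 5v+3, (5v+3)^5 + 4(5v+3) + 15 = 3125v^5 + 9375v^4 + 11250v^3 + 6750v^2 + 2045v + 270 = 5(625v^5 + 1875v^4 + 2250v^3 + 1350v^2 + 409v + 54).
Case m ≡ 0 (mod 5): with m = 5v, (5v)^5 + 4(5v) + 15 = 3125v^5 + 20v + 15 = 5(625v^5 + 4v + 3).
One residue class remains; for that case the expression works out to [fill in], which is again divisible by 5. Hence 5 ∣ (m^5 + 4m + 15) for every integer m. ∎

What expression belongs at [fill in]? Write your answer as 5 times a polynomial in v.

Only m ≡ 2 (mod 5) is unaccounted for. Put m = 5v+2:
(5v+2)^5 + 4(5v+2) + 15 expands to 3125v^5 + 6250v^4 + 5000v^3 + 2000v^2 + 420v + 55,
and factoring out 5 leaves 5(625v^5 + 1250v^4 + 1000v^3 + 400v^2 + 84v + 11).

5(625v^5 + 1250v^4 + 1000v^3 + 400v^2 + 84v + 11)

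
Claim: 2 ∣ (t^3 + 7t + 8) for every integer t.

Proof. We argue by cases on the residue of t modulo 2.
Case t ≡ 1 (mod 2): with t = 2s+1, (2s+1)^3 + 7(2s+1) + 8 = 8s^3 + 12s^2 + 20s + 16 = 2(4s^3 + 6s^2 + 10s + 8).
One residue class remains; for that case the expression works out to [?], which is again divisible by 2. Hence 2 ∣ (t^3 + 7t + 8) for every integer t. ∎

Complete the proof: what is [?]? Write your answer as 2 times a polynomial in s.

2(4s^3 + 7s + 4)

The residues treated are {1}, so the missing case is t ≡ 0 (mod 2); write t = 2s.
Then (2s)^3 + 7(2s) + 8 = 8s^3 + 14s + 8 = 2(4s^3 + 7s + 4).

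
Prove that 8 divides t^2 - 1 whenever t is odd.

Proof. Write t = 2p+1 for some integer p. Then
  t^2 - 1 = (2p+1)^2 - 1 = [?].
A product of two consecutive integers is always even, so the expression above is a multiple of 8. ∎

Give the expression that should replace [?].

4p(p + 1)

(2p+1)^2 - 1 = 4p^2 + 4p + 1 - 1 = 4p^2 + 4p = 4p(p+1).
Since p and p+1 are consecutive, p(p+1) is even, and 4·(even) is a multiple of 8.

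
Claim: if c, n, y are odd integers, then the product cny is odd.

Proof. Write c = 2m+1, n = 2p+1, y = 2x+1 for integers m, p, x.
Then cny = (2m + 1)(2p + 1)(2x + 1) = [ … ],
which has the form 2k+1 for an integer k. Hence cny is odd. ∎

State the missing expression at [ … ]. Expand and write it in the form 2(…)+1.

2(4mpx + 2mp + 2mx + m + 2px + p + x) + 1

(2m + 1)(2p + 1)(2x + 1) = 8mpx + 4mp + 4mx + 2m + 4px + 2p + 2x + 1
= 2(4mpx + 2mp + 2mx + m + 2px + p + x) + 1.
Since 4mpx + 2mp + 2mx + m + 2px + p + x is an integer, the product is of the form 2k+1 for an integer k.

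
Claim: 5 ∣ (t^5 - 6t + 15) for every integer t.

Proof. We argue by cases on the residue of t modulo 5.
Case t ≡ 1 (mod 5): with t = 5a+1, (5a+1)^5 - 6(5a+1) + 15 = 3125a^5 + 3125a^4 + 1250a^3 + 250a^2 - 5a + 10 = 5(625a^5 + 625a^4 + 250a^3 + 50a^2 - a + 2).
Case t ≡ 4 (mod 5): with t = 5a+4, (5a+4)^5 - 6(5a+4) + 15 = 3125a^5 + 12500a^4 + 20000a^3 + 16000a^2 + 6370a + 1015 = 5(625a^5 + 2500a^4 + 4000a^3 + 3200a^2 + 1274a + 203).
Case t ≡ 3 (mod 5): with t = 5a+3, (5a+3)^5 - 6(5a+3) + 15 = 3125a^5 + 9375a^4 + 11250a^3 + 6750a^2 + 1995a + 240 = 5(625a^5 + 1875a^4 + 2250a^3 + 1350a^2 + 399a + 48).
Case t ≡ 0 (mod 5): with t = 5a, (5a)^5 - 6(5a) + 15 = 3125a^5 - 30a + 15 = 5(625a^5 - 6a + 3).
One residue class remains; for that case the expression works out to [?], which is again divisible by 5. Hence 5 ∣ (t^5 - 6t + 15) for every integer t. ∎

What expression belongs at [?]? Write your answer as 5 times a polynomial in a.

Only t ≡ 2 (mod 5) is unaccounted for. Put t = 5a+2:
(5a+2)^5 - 6(5a+2) + 15 expands to 3125a^5 + 6250a^4 + 5000a^3 + 2000a^2 + 370a + 35,
and factoring out 5 leaves 5(625a^5 + 1250a^4 + 1000a^3 + 400a^2 + 74a + 7).

5(625a^5 + 1250a^4 + 1000a^3 + 400a^2 + 74a + 7)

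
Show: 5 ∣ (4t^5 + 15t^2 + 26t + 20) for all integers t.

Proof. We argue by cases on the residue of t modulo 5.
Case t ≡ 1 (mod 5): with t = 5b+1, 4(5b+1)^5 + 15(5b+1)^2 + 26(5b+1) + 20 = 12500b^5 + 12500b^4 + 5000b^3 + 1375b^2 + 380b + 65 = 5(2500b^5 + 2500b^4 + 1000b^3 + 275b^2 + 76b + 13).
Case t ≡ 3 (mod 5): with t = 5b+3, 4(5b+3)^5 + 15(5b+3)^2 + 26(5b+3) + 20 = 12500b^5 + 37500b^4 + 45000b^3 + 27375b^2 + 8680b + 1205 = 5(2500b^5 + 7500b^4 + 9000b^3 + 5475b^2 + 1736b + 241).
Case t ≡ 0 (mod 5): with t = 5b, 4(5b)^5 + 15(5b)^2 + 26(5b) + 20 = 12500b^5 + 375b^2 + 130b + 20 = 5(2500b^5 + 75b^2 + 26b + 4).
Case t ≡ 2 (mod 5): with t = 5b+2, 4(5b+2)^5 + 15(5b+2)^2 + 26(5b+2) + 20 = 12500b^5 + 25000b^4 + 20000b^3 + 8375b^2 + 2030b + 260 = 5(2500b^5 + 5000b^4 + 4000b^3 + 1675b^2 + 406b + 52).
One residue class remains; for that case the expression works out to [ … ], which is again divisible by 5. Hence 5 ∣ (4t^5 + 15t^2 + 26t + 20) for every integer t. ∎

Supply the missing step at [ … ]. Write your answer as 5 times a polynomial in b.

5(2500b^5 + 10000b^4 + 16000b^3 + 12875b^2 + 5266b + 892)

Only t ≡ 4 (mod 5) is unaccounted for. Put t = 5b+4:
4(5b+4)^5 + 15(5b+4)^2 + 26(5b+4) + 20 expands to 12500b^5 + 50000b^4 + 80000b^3 + 64375b^2 + 26330b + 4460,
and factoring out 5 leaves 5(2500b^5 + 10000b^4 + 16000b^3 + 12875b^2 + 5266b + 892).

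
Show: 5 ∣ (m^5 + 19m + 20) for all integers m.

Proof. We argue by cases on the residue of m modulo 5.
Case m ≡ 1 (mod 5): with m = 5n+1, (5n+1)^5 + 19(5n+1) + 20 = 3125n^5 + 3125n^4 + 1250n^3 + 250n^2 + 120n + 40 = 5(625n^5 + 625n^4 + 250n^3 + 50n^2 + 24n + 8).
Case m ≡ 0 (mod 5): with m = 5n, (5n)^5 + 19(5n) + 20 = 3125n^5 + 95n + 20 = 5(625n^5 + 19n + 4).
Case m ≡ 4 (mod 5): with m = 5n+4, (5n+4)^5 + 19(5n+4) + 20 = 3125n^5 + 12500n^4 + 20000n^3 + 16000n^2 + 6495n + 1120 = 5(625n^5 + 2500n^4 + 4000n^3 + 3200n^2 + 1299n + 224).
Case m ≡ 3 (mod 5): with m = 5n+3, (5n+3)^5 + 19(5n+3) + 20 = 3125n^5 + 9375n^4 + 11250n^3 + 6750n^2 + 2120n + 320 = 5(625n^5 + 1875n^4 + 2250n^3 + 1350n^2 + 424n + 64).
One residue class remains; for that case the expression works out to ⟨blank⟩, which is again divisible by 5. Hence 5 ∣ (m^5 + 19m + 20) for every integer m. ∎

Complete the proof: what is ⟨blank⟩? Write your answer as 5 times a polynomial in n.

Only m ≡ 2 (mod 5) is unaccounted for. Put m = 5n+2:
(5n+2)^5 + 19(5n+2) + 20 expands to 3125n^5 + 6250n^4 + 5000n^3 + 2000n^2 + 495n + 90,
and factoring out 5 leaves 5(625n^5 + 1250n^4 + 1000n^3 + 400n^2 + 99n + 18).

5(625n^5 + 1250n^4 + 1000n^3 + 400n^2 + 99n + 18)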